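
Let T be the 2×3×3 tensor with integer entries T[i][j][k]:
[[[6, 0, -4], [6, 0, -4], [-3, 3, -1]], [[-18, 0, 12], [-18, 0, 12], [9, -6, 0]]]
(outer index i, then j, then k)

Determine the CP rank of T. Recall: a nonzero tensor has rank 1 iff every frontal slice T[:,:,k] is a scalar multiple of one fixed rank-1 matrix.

2

Lower bound: the mode-2 unfolding of T (rows indexed by j, columns by (i,k) = (0,0), (0,1), (0,2), (1,0), (1,1), (1,2)) is [[6, 0, -4, -18, 0, 12], [6, 0, -4, -18, 0, 12], [-3, 3, -1, 9, -6, 0]].
There the 2×2 minor on rows j ∈ {0, 2}, columns (i,k) ∈ {(0,0), (0,1)} is det [[6, 0], [-3, 3]] = 18 ≠ 0, so this unfolding has rank ≥ 2; CP rank is at least every unfolding rank, so rank(T) ≥ 2. (Flattening ranks never certify an upper bound on CP rank; for that we must actually write T with 2 rank-1 terms.)
Upper bound — finding two terms. Write S_k = T[:,:,k] for the frontal slices: S₀ = [[6, 6, -3], [-18, -18, 9]], S₁ = [[0, 0, 3], [0, 0, -6]], S₂ = [[-4, -4, -1], [12, 12, 0]].
If T = a₁ ⊗ b₁ ⊗ c₁ + a₂ ⊗ b₂ ⊗ c₂ then each S_k = c₁[k]·a₁b₁ᵀ + c₂[k]·a₂b₂ᵀ. S₀ and S₁ are linearly independent, so a₁b₁ᵀ and a₂b₂ᵀ must span the same plane of matrices: they are the rank-1 matrices of the form x·S₀ + y·S₁.
The 2×2 minor of x·S₀ + y·S₁ on rows {0,1}, columns {0,2} is 18·xy = 18·(y)(x), vanishing at (x:y) = (1:0) and (0:1).
M₁ = S₀ = [[6, 6, -3], [-18, -18, 9]] = 3·[1, -3][2, 2, -1]ᵀ and M₂ = S₁ = [[0, 0, 3], [0, 0, -6]] = 3·[1, -2][0, 0, 1]ᵀ, so take a₁ = [1, -3], b₁ = [2, 2, -1], a₂ = [1, -2], b₂ = [0, 0, 1].
Each slice is an integer combination of E₁ = a₁b₁ᵀ and E₂ = a₂b₂ᵀ: S₀ = 3·E₁, S₁ = 3·E₂, S₂ = −2·E₁ − 3·E₂; reading off coefficients, c₁ = [3, 0, -2] and c₂ = [0, 3, -3].
Hence T = [1, -3] ⊗ [2, 2, -1] ⊗ [3, 0, -2] + [1, -2] ⊗ [0, 0, 1] ⊗ [0, 3, -3], so rank(T) ≤ 2.
These bounds meet, so rank(T) = 2.
Check entry T[1,1,1] = 0: (-3)·(2)·(0) + (-2)·(0)·(3) = 0.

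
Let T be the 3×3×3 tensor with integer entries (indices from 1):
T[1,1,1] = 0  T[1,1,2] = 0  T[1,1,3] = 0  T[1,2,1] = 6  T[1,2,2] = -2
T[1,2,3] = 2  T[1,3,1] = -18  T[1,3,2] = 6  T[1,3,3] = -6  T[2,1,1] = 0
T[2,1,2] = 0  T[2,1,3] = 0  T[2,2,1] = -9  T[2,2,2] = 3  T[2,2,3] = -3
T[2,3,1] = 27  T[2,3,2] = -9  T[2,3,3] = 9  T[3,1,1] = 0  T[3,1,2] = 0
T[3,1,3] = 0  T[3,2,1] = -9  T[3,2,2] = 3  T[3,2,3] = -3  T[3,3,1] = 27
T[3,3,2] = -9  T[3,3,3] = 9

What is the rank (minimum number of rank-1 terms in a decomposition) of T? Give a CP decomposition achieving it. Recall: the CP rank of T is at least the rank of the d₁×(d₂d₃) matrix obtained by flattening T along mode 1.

rank(T) = 1

Lower bound: T ≠ 0 (e.g. T[1,2,1] = 6), so rank(T) ≥ 1.
Upper bound: the mode-1 fibre T[:,2,1] = [6, -9, -9] gives a = [2, -3, -3] (primitive direction); the mode-2 fibre T[1,:,1] = [0, 6, -18] gives b = [0, 1, -3]; then c[k] = T[1,2,k] / (a[1]·b[2]) = [6, -2, 2] / 2 = [3, -1, 1].
Expanding [2, -3, -3] ∘ [0, 1, -3] ∘ [3, -1, 1] reproduces all 27 entries of T, so T = [2, -3, -3] ∘ [0, 1, -3] ∘ [3, -1, 1] and rank(T) ≤ 1.
These bounds meet, so rank(T) = 1.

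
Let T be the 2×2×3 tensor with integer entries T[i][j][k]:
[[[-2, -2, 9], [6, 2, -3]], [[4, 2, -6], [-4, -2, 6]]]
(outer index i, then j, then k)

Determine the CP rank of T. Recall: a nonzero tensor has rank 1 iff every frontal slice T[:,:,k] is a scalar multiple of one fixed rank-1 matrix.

Lower bound: the mode-2 unfolding of T (rows indexed by j, columns by (i,k) = (0,0), (0,1), (0,2), (1,0), (1,1), (1,2)) is [[-2, -2, 9, 4, 2, -6], [6, 2, -3, -4, -2, 6]].
There the 2×2 minor on rows j ∈ {0, 1}, columns (i,k) ∈ {(0,0), (0,1)} is det [[-2, -2], [6, 2]] = 8 ≠ 0, so this unfolding has rank ≥ 2; CP rank is at least every unfolding rank, so rank(T) ≥ 2. (This is only a lower bound: in general the CP rank may exceed every unfolding rank, so we still need to exhibit 2 rank-1 terms summing to T.)
Upper bound — finding two terms. Write S_k = T[:,:,k] for the frontal slices: S₀ = [[-2, 6], [4, -4]], S₁ = [[-2, 2], [2, -2]], S₂ = [[9, -3], [-6, 6]].
If T = a₁ ⊗ b₁ ⊗ c₁ + a₂ ⊗ b₂ ⊗ c₂ then each S_k = c₁[k]·a₁b₁ᵀ + c₂[k]·a₂b₂ᵀ. S₀ and S₁ are linearly independent, so a₁b₁ᵀ and a₂b₂ᵀ must span the same plane of matrices: they are the rank-1 matrices of the form x·S₀ + y·S₁.
det(x·S₀ + y·S₁) is −16·x² − 8·xy = (-8)·(2·x + y)(x), vanishing at (x:y) = (1:-2) and (0:1).
M₁ = S₀ − 2·S₁ = [[2, 2], [0, 0]] = 2·[1, 0][1, 1]ᵀ and M₂ = S₁ = [[-2, 2], [2, -2]] = (-2)·[1, -1][1, -1]ᵀ, so take a₁ = [1, 0], b₁ = [1, 1], a₂ = [1, -1], b₂ = [1, -1].
Each slice is an integer combination of E₁ = a₁b₁ᵀ and E₂ = a₂b₂ᵀ: S₀ = 2·E₁ − 4·E₂, S₁ = −2·E₂, S₂ = 3·E₁ + 6·E₂; reading off coefficients, c₁ = [2, 0, 3] and c₂ = [-4, -2, 6].
Hence T = [1, 0] ⊗ [1, 1] ⊗ [2, 0, 3] + [1, -1] ⊗ [1, -1] ⊗ [-4, -2, 6], so rank(T) ≤ 2.
These bounds meet, so rank(T) = 2.

2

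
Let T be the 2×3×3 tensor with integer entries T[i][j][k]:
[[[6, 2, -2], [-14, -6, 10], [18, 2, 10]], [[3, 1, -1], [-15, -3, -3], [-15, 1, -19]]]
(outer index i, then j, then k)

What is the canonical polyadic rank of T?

2

Lower bound: the mode-2 unfolding of T (rows indexed by j, columns by (i,k) = (0,0), (0,1), (0,2), (1,0), (1,1), (1,2)) is [[6, 2, -2, 3, 1, -1], [-14, -6, 10, -15, -3, -3], [18, 2, 10, -15, 1, -19]].
There the 2×2 minor on rows j ∈ {0, 1}, columns (i,k) ∈ {(0,0), (0,1)} is det [[6, 2], [-14, -6]] = -8 ≠ 0, so this unfolding has rank ≥ 2; CP rank is at least every unfolding rank, so rank(T) ≥ 2. (Flattening ranks never certify an upper bound on CP rank; for that we must actually write T with 2 rank-1 terms.)
Upper bound — finding two terms. Write S_k = T[:,:,k] for the frontal slices: S₀ = [[6, -14, 18], [3, -15, -15]], S₁ = [[2, -6, 2], [1, -3, 1]], S₂ = [[-2, 10, 10], [-1, -3, -19]].
If T = a₁ (x) b₁ (x) c₁ + a₂ (x) b₂ (x) c₂ then each S_k = c₁[k]·a₁b₁ᵀ + c₂[k]·a₂b₂ᵀ. S₀ and S₁ are linearly independent, so a₁b₁ᵀ and a₂b₂ᵀ must span the same plane of matrices: they are the rank-1 matrices of the form x·S₀ + y·S₁.
The 2×2 minor of x·S₀ + y·S₁ on rows {0,1}, columns {0,1} is −48·x² − 16·xy = (-16)·(3·x + y)(x), vanishing at (x:y) = (1:-3) and (0:1).
M₁ = S₀ − 3·S₁ = [[0, 4, 12], [0, -6, -18]] = 2·[2, -3][0, 1, 3]ᵀ and M₂ = S₁ = [[2, -6, 2], [1, -3, 1]] = [2, 1][1, -3, 1]ᵀ, so take a₁ = [2, -3], b₁ = [0, 1, 3], a₂ = [2, 1], b₂ = [1, -3, 1].
Each slice is an integer combination of E₁ = a₁b₁ᵀ and E₂ = a₂b₂ᵀ: S₀ = 2·E₁ + 3·E₂, S₁ = E₂, S₂ = 2·E₁ − E₂; reading off coefficients, c₁ = [2, 0, 2] and c₂ = [3, 1, -1].
Hence T = [2, -3] (x) [0, 1, 3] (x) [2, 0, 2] + [2, 1] (x) [1, -3, 1] (x) [3, 1, -1], so rank(T) ≤ 2.
These bounds meet, so rank(T) = 2.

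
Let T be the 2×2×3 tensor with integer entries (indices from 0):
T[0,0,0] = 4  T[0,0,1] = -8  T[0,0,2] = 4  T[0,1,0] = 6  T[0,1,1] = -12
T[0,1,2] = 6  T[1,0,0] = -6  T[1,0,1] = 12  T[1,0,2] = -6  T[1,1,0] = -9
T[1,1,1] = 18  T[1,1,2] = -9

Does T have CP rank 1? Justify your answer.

Yes

The mode-1 fibre T[:,0,0] = [4, -6] gives a = (2, -3) (primitive direction); the mode-2 fibre T[0,:,0] = [4, 6] gives b = (2, 3); then c[k] = T[0,0,k] / (a[0]·b[0]) = [4, -8, 4] / 4 = (1, -2, 1).
Expanding (2, -3) ⊗ (2, 3) ⊗ (1, -2, 1) reproduces all 12 entries of T, so T = (2, -3) ⊗ (2, 3) ⊗ (1, -2, 1) and rank(T) ≤ 1.
Equivalently every frontal slice T[:,:,k] is c[k] times the rank-1 matrix (2, -3) ⊗ (2, 3). So T has rank 1 (it is nonzero).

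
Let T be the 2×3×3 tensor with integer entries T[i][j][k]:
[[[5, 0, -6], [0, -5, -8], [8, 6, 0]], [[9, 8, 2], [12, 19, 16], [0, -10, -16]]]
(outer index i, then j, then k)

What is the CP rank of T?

Lower bound: the mode-1 unfolding of T (rows indexed by i, columns by (j,k) = (0,0), (0,1), (0,2), (1,0), (1,1), (1,2), (2,0), (2,1), (2,2)) is [[5, 0, -6, 0, -5, -8, 8, 6, 0], [9, 8, 2, 12, 19, 16, 0, -10, -16]].
There the 2×2 minor on rows i ∈ {0, 1}, columns (j,k) ∈ {(0,0), (0,1)} is det [[5, 0], [9, 8]] = 40 ≠ 0, so this unfolding has rank ≥ 2; CP rank is at least every unfolding rank, so rank(T) ≥ 2. (Flattening ranks never certify an upper bound on CP rank; for that we must actually write T with 2 rank-1 terms.)
Upper bound — finding two terms. Write S_k = T[:,:,k] for the frontal slices: S₀ = [[5, 0, 8], [9, 12, 0]], S₁ = [[0, -5, 6], [8, 19, -10]], S₂ = [[-6, -8, 0], [2, 16, -16]].
If T = a₁ ⊗ b₁ ⊗ c₁ + a₂ ⊗ b₂ ⊗ c₂ then each S_k = c₁[k]·a₁b₁ᵀ + c₂[k]·a₂b₂ᵀ. S₀ and S₁ are linearly independent, so a₁b₁ᵀ and a₂b₂ᵀ must span the same plane of matrices: they are the rank-1 matrices of the form x·S₀ + y·S₁.
The 2×2 minor of x·S₀ + y·S₁ on rows {0,1}, columns {0,1} is 60·x² + 140·xy + 40·y² = 20·(x + 2·y)(3·x + y), vanishing at (x:y) = (2:-1) and (1:-3).
M₁ = 2·S₀ − S₁ = [[10, 5, 10], [10, 5, 10]] = 5·[1, 1][2, 1, 2]ᵀ and M₂ = S₀ − 3·S₁ = [[5, 15, -10], [-15, -45, 30]] = 5·[1, -3][1, 3, -2]ᵀ, so take a₁ = [1, 1], b₁ = [2, 1, 2], a₂ = [1, -3], b₂ = [1, 3, -2].
Each slice is an integer combination of E₁ = a₁b₁ᵀ and E₂ = a₂b₂ᵀ: S₀ = 3·E₁ − E₂, S₁ = E₁ − 2·E₂, S₂ = −2·E₁ − 2·E₂; reading off coefficients, c₁ = [3, 1, -2] and c₂ = [-1, -2, -2].
Hence T = [1, 1] ⊗ [2, 1, 2] ⊗ [3, 1, -2] + [1, -3] ⊗ [1, 3, -2] ⊗ [-1, -2, -2], so rank(T) ≤ 2.
These bounds meet, so rank(T) = 2.

2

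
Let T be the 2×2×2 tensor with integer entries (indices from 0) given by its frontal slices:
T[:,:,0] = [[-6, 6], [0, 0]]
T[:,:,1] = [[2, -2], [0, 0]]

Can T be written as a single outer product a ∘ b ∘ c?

The mode-1 fibre T[:,0,0] = [-6, 0] gives a = [1, 0] (primitive direction); the mode-2 fibre T[0,:,0] = [-6, 6] gives b = [1, -1]; then c[k] = T[0,0,k] / (a[0]·b[0]) = [-6, 2] / 1 = [-6, 2].
Expanding [1, 0] ∘ [1, -1] ∘ [-6, 2] reproduces all 8 entries of T, so T = [1, 0] ∘ [1, -1] ∘ [-6, 2] and rank(T) ≤ 1.
Equivalently every frontal slice T[:,:,k] is c[k] times the rank-1 matrix [1, 0] ∘ [1, -1]. So T has rank 1 (it is nonzero).

Yes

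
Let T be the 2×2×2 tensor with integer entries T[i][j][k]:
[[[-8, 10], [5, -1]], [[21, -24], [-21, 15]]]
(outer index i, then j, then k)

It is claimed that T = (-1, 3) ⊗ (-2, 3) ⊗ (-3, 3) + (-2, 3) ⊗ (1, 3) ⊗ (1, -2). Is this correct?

No

Reconstruct entry (0,1,0) from the claimed factors: Σₗ aₗ[0]bₗ[1]cₗ[0] = (-1)·(3)·(-3) + (-2)·(3)·(1) = 3, but T[0,1,0] = 5. The claim is false.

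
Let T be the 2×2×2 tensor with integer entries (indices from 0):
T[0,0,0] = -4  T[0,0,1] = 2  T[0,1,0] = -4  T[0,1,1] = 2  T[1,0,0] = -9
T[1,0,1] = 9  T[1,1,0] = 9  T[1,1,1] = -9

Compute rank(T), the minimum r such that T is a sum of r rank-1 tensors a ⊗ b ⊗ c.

Lower bound: in the mode-2 unfolding of T (rows indexed by j, columns by (i,k)) the 2×2 minor on rows j ∈ {0, 1}, columns (i,k) ∈ {(0,0), (1,0)} is det [[-4, -9], [-4, 9]] = -72 ≠ 0, so that unfolding has rank ≥ 2 and hence rank(T) ≥ 2 (CP rank is at least every unfolding rank, though it can be larger).
Upper bound: with S_k = T[:,:,k], the two rank-1 terms a₁b₁ᵀ, a₂b₂ᵀ are the rank-1 members of the pencil x·S₀ + y·S₁.
det(x·S₀ + y·S₁) is −72·x² + 108·xy − 36·y² = (-36)·(2·x − y)(x − y), vanishing at (x:y) = (1:2) and (1:1).
M₁ = S₀ + 2·S₁ = [[0, 0], [9, -9]] = 9·[0, 1][1, -1]ᵀ and M₂ = S₀ + S₁ = [[-2, -2], [0, 0]] = (-2)·[1, 0][1, 1]ᵀ, so take a₁ = [0, 1], b₁ = [1, -1], a₂ = [1, 0], b₂ = [1, 1].
Each slice is an integer combination of E₁ = a₁b₁ᵀ and E₂ = a₂b₂ᵀ: S₀ = −9·E₁ − 4·E₂, S₁ = 9·E₁ + 2·E₂; reading off coefficients, c₁ = [-9, 9] and c₂ = [-4, 2].
Hence T = [0, 1] ⊗ [1, -1] ⊗ [-9, 9] + [1, 0] ⊗ [1, 1] ⊗ [-4, 2], so rank(T) ≤ 2.
These bounds meet, so rank(T) = 2.

2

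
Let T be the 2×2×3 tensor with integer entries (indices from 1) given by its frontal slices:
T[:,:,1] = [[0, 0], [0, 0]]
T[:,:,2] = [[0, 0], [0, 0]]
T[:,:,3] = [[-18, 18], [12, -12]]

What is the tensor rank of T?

1

Lower bound: T ≠ 0 (e.g. T[1,1,3] = -18), so rank(T) ≥ 1.
Upper bound: if T = a ⊗ b ⊗ c then every fibre of T is a multiple of the corresponding factor, so read the factors off the fibres through the nonzero entry T[1,1,3] = -18.
The mode-1 fibre T[:,1,3] = [-18, 12] gives a = [3, -2] (primitive direction); the mode-2 fibre T[1,:,3] = [-18, 18] gives b = [1, -1]; then c[k] = T[1,1,k] / (a[1]·b[1]) = [0, 0, -18] / 3 = [0, 0, -6].
Expanding [3, -2] ⊗ [1, -1] ⊗ [0, 0, -6] reproduces all 12 entries of T, so T = [3, -2] ⊗ [1, -1] ⊗ [0, 0, -6] and rank(T) ≤ 1.
These bounds meet, so rank(T) = 1.
Check entry T[2,2,1] = 0: (-2)·(-1)·(0) = 0.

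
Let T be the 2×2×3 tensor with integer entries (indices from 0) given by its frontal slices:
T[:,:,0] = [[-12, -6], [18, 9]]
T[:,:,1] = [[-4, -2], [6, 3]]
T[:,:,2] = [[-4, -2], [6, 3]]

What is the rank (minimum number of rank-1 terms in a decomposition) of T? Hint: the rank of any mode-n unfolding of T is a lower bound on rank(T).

Lower bound: T ≠ 0 (e.g. T[0,0,0] = -12), so rank(T) ≥ 1.
Upper bound: if T = a ⊗ b ⊗ c then every fibre of T is a multiple of the corresponding factor, so read the factors off the fibres through the nonzero entry T[0,0,0] = -12.
The mode-1 fibre T[:,0,0] = [-12, 18] gives a = [2, -3] (primitive direction); the mode-2 fibre T[0,:,0] = [-12, -6] gives b = [2, 1]; then c[k] = T[0,0,k] / (a[0]·b[0]) = [-12, -4, -4] / 4 = [-3, -1, -1].
Expanding [2, -3] ⊗ [2, 1] ⊗ [-3, -1, -1] reproduces all 12 entries of T, so T = [2, -3] ⊗ [2, 1] ⊗ [-3, -1, -1] and rank(T) ≤ 1.
These bounds meet, so rank(T) = 1.
Check entry T[0,0,0] = -12: (2)·(2)·(-3) = -12.

1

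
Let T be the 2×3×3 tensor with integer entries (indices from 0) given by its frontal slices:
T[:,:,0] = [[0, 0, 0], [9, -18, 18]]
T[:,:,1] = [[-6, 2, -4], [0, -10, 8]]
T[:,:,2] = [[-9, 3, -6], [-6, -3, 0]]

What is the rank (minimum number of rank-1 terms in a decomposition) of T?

2

Lower bound: the mode-1 unfolding of T (rows indexed by i, columns by (j,k) = (0,0), (0,1), (0,2), (1,0), (1,1), (1,2), (2,0), (2,1), (2,2)) is [[0, -6, -9, 0, 2, 3, 0, -4, -6], [9, 0, -6, -18, -10, -3, 18, 8, 0]].
There the 2×2 minor on rows i ∈ {0, 1}, columns (j,k) ∈ {(0,0), (0,1)} is det [[0, -6], [9, 0]] = 54 ≠ 0, so this unfolding has rank ≥ 2; CP rank is at least every unfolding rank, so rank(T) ≥ 2. (Flattening ranks never certify an upper bound on CP rank; for that we must actually write T with 2 rank-1 terms.)
Upper bound — finding two terms. Write S_k = T[:,:,k] for the frontal slices: S₀ = [[0, 0, 0], [9, -18, 18]], S₁ = [[-6, 2, -4], [0, -10, 8]], S₂ = [[-9, 3, -6], [-6, -3, 0]].
If T = a₁ ⊗ b₁ ⊗ c₁ + a₂ ⊗ b₂ ⊗ c₂ then each S_k = c₁[k]·a₁b₁ᵀ + c₂[k]·a₂b₂ᵀ. S₀ and S₁ are linearly independent, so a₁b₁ᵀ and a₂b₂ᵀ must span the same plane of matrices: they are the rank-1 matrices of the form x·S₀ + y·S₁.
The 2×2 minor of x·S₀ + y·S₁ on rows {0,1}, columns {0,1} is 90·xy + 60·y² = 30·(3·x + 2·y)(y), vanishing at (x:y) = (2:-3) and (1:0).
M₁ = 2·S₀ − 3·S₁ = [[18, -6, 12], [18, -6, 12]] = 6·[1, 1][3, -1, 2]ᵀ and M₂ = S₀ = [[0, 0, 0], [9, -18, 18]] = 9·[0, 1][1, -2, 2]ᵀ, so take a₁ = [1, 1], b₁ = [3, -1, 2], a₂ = [0, 1], b₂ = [1, -2, 2].
Each slice is an integer combination of E₁ = a₁b₁ᵀ and E₂ = a₂b₂ᵀ: S₀ = 9·E₂, S₁ = −2·E₁ + 6·E₂, S₂ = −3·E₁ + 3·E₂; reading off coefficients, c₁ = [0, -2, -3] and c₂ = [9, 6, 3].
Hence T = [1, 1] ⊗ [3, -1, 2] ⊗ [0, -2, -3] + [0, 1] ⊗ [1, -2, 2] ⊗ [9, 6, 3], so rank(T) ≤ 2.
These bounds meet, so rank(T) = 2.
Check entry T[0,0,2] = -9: (1)·(3)·(-3) + (0)·(1)·(3) = -9.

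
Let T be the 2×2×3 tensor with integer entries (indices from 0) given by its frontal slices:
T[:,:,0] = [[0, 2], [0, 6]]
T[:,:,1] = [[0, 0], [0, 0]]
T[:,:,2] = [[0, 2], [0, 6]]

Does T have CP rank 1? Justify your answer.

Yes

If T = a ⊗ b ⊗ c then every fibre of T is a multiple of the corresponding factor, so read the factors off the fibres through the nonzero entry T[0,1,0] = 2.
The mode-1 fibre T[:,1,0] = [2, 6] gives a = [1, 3] (primitive direction); the mode-2 fibre T[0,:,0] = [0, 2] gives b = [0, 1]; then c[k] = T[0,1,k] / (a[0]·b[1]) = [2, 0, 2] / 1 = [2, 0, 2].
Expanding [1, 3] ⊗ [0, 1] ⊗ [2, 0, 2] reproduces all 12 entries of T, so T = [1, 3] ⊗ [0, 1] ⊗ [2, 0, 2] and rank(T) ≤ 1.
Equivalently every frontal slice T[:,:,k] is c[k] times the rank-1 matrix [1, 3] ⊗ [0, 1]. So T has rank 1 (it is nonzero).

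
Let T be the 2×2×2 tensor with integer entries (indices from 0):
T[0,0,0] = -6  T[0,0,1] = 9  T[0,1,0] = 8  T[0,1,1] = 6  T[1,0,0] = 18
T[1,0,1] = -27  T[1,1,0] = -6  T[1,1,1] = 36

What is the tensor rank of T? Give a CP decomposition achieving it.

Lower bound: the mode-3 unfolding of T (rows indexed by k, columns by (i,j) = (0,0), (0,1), (1,0), (1,1)) is [[-6, 8, 18, -6], [9, 6, -27, 36]].
There the 2×2 minor on rows k ∈ {0, 1}, columns (i,j) ∈ {(0,0), (0,1)} is det [[-6, 8], [9, 6]] = -108 ≠ 0, so this unfolding has rank ≥ 2; CP rank is at least every unfolding rank, so rank(T) ≥ 2. (This is only a lower bound: in general the CP rank may exceed every unfolding rank, so we still need to exhibit 2 rank-1 terms summing to T.)
Upper bound — finding two terms. Write S_k = T[:,:,k] for the frontal slices: S₀ = [[-6, 8], [18, -6]], S₁ = [[9, 6], [-27, 36]].
If T = a₁ ∘ b₁ ∘ c₁ + a₂ ∘ b₂ ∘ c₂ then each S_k = c₁[k]·a₁b₁ᵀ + c₂[k]·a₂b₂ᵀ. S₀ and S₁ are linearly independent, so a₁b₁ᵀ and a₂b₂ᵀ must span the same plane of matrices: they are the rank-1 matrices of the form x·S₀ + y·S₁.
det(x·S₀ + y·S₁) is −108·x² − 162·xy + 486·y² = (-54)·(2·x − 3·y)(x + 3·y), vanishing at (x:y) = (3:2) and (3:-1).
M₁ = 3·S₀ + 2·S₁ = [[0, 36], [0, 54]] = 18·[2, 3][0, 1]ᵀ and M₂ = 3·S₀ − S₁ = [[-27, 18], [81, -54]] = (-9)·[1, -3][3, -2]ᵀ, so take a₁ = [2, 3], b₁ = [0, 1], a₂ = [1, -3], b₂ = [3, -2].
Each slice is an integer combination of E₁ = a₁b₁ᵀ and E₂ = a₂b₂ᵀ: S₀ = 2·E₁ − 2·E₂, S₁ = 6·E₁ + 3·E₂; reading off coefficients, c₁ = [2, 6] and c₂ = [-2, 3].
Hence T = [2, 3] ∘ [0, 1] ∘ [2, 6] + [1, -3] ∘ [3, -2] ∘ [-2, 3], so rank(T) ≤ 2.
These bounds meet, so rank(T) = 2.

rank(T) = 2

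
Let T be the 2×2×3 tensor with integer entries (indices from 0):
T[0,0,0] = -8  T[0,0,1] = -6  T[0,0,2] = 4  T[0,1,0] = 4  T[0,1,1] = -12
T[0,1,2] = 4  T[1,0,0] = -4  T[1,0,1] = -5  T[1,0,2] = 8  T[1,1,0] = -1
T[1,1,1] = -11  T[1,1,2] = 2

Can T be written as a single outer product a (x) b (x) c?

The mode-3 unfolding of T (rows indexed by k, columns by (i,j) = (0,0), (0,1), (1,0), (1,1)) is [[-8, 4, -4, -1], [-6, -12, -5, -11], [4, 4, 8, 2]].
There the 3×3 minor on rows k ∈ {0, 1, 2}, columns (i,j) ∈ {(0,0), (0,1), (1,0)} is det [[-8, 4, -4], [-6, -12, -5], [4, 4, 8]] = 624 ≠ 0, so this unfolding has rank ≥ 3; CP rank is at least every unfolding rank, so rank(T) ≥ 3.
In particular rank(T) ≥ 3 > 1, so T is not rank-1.

No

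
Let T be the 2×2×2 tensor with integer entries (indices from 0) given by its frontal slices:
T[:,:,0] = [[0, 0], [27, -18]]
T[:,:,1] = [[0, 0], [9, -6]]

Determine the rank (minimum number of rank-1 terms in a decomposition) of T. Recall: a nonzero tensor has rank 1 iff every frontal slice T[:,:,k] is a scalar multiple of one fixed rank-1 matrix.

Lower bound: T ≠ 0 (e.g. T[1,0,0] = 27), so rank(T) ≥ 1.
Upper bound: the mode-1 fibre T[:,0,0] = [0, 27] gives a = [0, 1] (primitive direction); the mode-2 fibre T[1,:,0] = [27, -18] gives b = [3, -2]; then c[k] = T[1,0,k] / (a[1]·b[0]) = [27, 9] / 3 = [9, 3].
Expanding [0, 1] ⊗ [3, -2] ⊗ [9, 3] reproduces all 8 entries of T, so T = [0, 1] ⊗ [3, -2] ⊗ [9, 3] and rank(T) ≤ 1.
These bounds meet, so rank(T) = 1.

1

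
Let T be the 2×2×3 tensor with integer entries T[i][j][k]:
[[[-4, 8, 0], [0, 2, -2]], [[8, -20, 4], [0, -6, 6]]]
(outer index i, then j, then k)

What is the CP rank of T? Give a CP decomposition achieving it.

Lower bound: the mode-2 unfolding of T (rows indexed by j, columns by (i,k) = (0,0), (0,1), (0,2), (1,0), (1,1), (1,2)) is [[-4, 8, 0, 8, -20, 4], [0, 2, -2, 0, -6, 6]].
There the 2×2 minor on rows j ∈ {0, 1}, columns (i,k) ∈ {(0,0), (0,1)} is det [[-4, 8], [0, 2]] = -8 ≠ 0, so this unfolding has rank ≥ 2; CP rank is at least every unfolding rank, so rank(T) ≥ 2. (This is only a lower bound: in general the CP rank may exceed every unfolding rank, so we still need to exhibit 2 rank-1 terms summing to T.)
Upper bound — finding two terms. Write S_k = T[:,:,k] for the frontal slices: S₀ = [[-4, 0], [8, 0]], S₁ = [[8, 2], [-20, -6]], S₂ = [[0, -2], [4, 6]].
If T = a₁ ⊗ b₁ ⊗ c₁ + a₂ ⊗ b₂ ⊗ c₂ then each S_k = c₁[k]·a₁b₁ᵀ + c₂[k]·a₂b₂ᵀ. S₀ and S₁ are linearly independent, so a₁b₁ᵀ and a₂b₂ᵀ must span the same plane of matrices: they are the rank-1 matrices of the form x·S₀ + y·S₁.
det(x·S₀ + y·S₁) is 8·xy − 8·y² = 8·(x − y)(y), vanishing at (x:y) = (1:1) and (1:0).
M₁ = S₀ + S₁ = [[4, 2], [-12, -6]] = 2·[1, -3][2, 1]ᵀ and M₂ = S₀ = [[-4, 0], [8, 0]] = (-4)·[1, -2][1, 0]ᵀ, so take a₁ = [1, -3], b₁ = [2, 1], a₂ = [1, -2], b₂ = [1, 0].
Each slice is an integer combination of E₁ = a₁b₁ᵀ and E₂ = a₂b₂ᵀ: S₀ = −4·E₂, S₁ = 2·E₁ + 4·E₂, S₂ = −2·E₁ + 4·E₂; reading off coefficients, c₁ = [0, 2, -2] and c₂ = [-4, 4, 4].
Hence T = [1, -3] ⊗ [2, 1] ⊗ [0, 2, -2] + [1, -2] ⊗ [1, 0] ⊗ [-4, 4, 4], so rank(T) ≤ 2.
These bounds meet, so rank(T) = 2.

rank(T) = 2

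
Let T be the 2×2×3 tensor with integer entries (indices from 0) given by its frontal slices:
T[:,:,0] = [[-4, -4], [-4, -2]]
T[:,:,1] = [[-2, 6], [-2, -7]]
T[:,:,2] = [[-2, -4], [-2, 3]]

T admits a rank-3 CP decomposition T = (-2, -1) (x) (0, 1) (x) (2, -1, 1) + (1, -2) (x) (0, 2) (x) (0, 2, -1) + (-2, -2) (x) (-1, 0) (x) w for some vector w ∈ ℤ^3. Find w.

Subtract the known terms from T to get the rank-1 residual R = (-2, -2) (x) (-1, 0) (x) w, so R[i,j,k] = a[i]·b[j]·w[k]. Pick indices with nonzero a[0]·b[0] = (-2)·(-1) = 2. Only the fibre through (0,0,·) is needed: R[0,0,:] = T[0,0,:] − Σₗ aₗ[0]bₗ[0]cₗ = [-4, -2, -2] − (-2)·(0)·(2, -1, 1) − (1)·(0)·(0, 2, -1) = [-4, -2, -2]. Then w[k] = R[0,0,k] / 2 for each k, giving w = [-4, -2, -2] / 2 = (-2, -1, -1).

w = (-2, -1, -1)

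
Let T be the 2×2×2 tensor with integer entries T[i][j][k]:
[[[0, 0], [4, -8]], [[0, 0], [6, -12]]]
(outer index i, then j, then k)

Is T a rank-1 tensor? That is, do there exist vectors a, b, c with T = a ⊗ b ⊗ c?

Yes

If T = a ⊗ b ⊗ c then every fibre of T is a multiple of the corresponding factor, so read the factors off the fibres through the nonzero entry T[0,1,0] = 4.
The mode-1 fibre T[:,1,0] = [4, 6] gives a = [2, 3] (primitive direction); the mode-2 fibre T[0,:,0] = [0, 4] gives b = [0, 1]; then c[k] = T[0,1,k] / (a[0]·b[1]) = [4, -8] / 2 = [2, -4].
Expanding [2, 3] ⊗ [0, 1] ⊗ [2, -4] reproduces all 8 entries of T, so T = [2, 3] ⊗ [0, 1] ⊗ [2, -4] and rank(T) ≤ 1.
Equivalently every frontal slice T[:,:,k] is c[k] times the rank-1 matrix [2, 3] ⊗ [0, 1]. So T has rank 1 (it is nonzero).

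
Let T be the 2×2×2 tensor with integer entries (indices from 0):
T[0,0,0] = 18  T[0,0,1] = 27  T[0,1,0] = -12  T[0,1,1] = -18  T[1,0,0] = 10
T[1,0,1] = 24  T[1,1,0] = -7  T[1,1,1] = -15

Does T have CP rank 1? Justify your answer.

The mode-3 unfolding of T (rows indexed by k, columns by (i,j) = (0,0), (0,1), (1,0), (1,1)) is [[18, -12, 10, -7], [27, -18, 24, -15]].
There the 2×2 minor on rows k ∈ {0, 1}, columns (i,j) ∈ {(0,0), (1,0)} is det [[18, 10], [27, 24]] = 162 ≠ 0, so this unfolding has rank ≥ 2; CP rank is at least every unfolding rank, so rank(T) ≥ 2.
In particular rank(T) ≥ 2 > 1, so T is not rank-1.

No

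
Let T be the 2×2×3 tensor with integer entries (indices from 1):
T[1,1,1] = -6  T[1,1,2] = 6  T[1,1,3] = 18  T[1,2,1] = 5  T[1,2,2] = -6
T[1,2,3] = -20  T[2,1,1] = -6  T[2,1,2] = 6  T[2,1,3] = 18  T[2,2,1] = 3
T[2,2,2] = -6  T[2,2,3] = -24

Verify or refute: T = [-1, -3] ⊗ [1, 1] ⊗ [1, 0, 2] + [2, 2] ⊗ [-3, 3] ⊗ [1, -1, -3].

Reconstruct entry (1,1,1) from the claimed factors: Σₗ aₗ[1]bₗ[1]cₗ[1] = (-1)·(1)·(1) + (2)·(-3)·(1) = -7, but T[1,1,1] = -6. The claim is false.

No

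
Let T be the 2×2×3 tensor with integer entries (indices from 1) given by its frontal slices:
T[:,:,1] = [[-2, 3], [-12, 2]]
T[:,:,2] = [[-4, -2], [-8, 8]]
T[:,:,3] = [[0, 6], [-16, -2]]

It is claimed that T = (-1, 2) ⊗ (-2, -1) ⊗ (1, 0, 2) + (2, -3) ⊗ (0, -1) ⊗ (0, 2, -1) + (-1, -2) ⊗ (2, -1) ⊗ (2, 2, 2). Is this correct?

No

Reconstruct entry (2,2,2) from the claimed factors: Σₗ aₗ[2]bₗ[2]cₗ[2] = (2)·(-1)·(0) + (-3)·(-1)·(2) + (-2)·(-1)·(2) = 10, but T[2,2,2] = 8. The claim is false.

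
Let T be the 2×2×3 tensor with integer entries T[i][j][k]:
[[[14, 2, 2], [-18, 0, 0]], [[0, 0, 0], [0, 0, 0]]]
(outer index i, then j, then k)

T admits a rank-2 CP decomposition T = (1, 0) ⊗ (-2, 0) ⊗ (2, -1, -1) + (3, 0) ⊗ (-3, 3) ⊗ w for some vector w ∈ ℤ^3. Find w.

w = (-2, 0, 0)

Subtract the known terms from T to get the rank-1 residual R = (3, 0) ⊗ (-3, 3) ⊗ w, so R[i,j,k] = a[i]·b[j]·w[k]. Pick indices with nonzero a[0]·b[0] = (3)·(-3) = -9. Only the fibre through (0,0,·) is needed: R[0,0,:] = T[0,0,:] − Σₗ aₗ[0]bₗ[0]cₗ = [14, 2, 2] − (1)·(-2)·(2, -1, -1) = [18, 0, 0]. Then w[k] = R[0,0,k] / -9 for each k, giving w = [18, 0, 0] / -9 = (-2, 0, 0).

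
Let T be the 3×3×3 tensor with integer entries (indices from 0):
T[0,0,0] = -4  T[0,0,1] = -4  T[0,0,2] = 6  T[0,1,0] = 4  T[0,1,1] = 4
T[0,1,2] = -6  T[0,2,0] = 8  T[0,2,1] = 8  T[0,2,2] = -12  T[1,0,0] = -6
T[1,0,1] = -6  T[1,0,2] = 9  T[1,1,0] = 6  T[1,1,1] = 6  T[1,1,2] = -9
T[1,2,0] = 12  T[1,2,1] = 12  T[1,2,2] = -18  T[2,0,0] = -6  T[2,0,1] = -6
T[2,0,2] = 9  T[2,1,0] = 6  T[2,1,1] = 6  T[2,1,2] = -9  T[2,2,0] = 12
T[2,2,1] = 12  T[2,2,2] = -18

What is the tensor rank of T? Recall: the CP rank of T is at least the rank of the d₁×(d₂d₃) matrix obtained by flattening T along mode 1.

Lower bound: T ≠ 0 (e.g. T[0,0,0] = -4), so rank(T) ≥ 1.
Upper bound: if T = a ⊗ b ⊗ c then every fibre of T is a multiple of the corresponding factor, so read the factors off the fibres through the nonzero entry T[0,0,0] = -4.
The mode-1 fibre T[:,0,0] = [-4, -6, -6] gives a = [2, 3, 3] (primitive direction); the mode-2 fibre T[0,:,0] = [-4, 4, 8] gives b = [1, -1, -2]; then c[k] = T[0,0,k] / (a[0]·b[0]) = [-4, -4, 6] / 2 = [-2, -2, 3].
Expanding [2, 3, 3] ⊗ [1, -1, -2] ⊗ [-2, -2, 3] reproduces all 27 entries of T, so T = [2, 3, 3] ⊗ [1, -1, -2] ⊗ [-2, -2, 3] and rank(T) ≤ 1.
These bounds meet, so rank(T) = 1.

1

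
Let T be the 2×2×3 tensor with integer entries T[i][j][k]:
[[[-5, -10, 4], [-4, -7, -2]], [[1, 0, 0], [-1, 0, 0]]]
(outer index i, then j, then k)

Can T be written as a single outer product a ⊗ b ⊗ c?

The mode-3 unfolding of T (rows indexed by k, columns by (i,j) = (0,0), (0,1), (1,0), (1,1)) is [[-5, -4, 1, -1], [-10, -7, 0, 0], [4, -2, 0, 0]].
There the 3×3 minor on rows k ∈ {0, 1, 2}, columns (i,j) ∈ {(0,0), (0,1), (1,0)} is det [[-5, -4, 1], [-10, -7, 0], [4, -2, 0]] = 48 ≠ 0, so this unfolding has rank ≥ 3; CP rank is at least every unfolding rank, so rank(T) ≥ 3.
In particular rank(T) ≥ 3 > 1, so T is not rank-1.

No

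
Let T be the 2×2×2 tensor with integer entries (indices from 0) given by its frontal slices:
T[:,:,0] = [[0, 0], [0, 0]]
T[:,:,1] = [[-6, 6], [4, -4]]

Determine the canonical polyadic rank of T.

1

Lower bound: T ≠ 0 (e.g. T[0,0,1] = -6), so rank(T) ≥ 1.
Upper bound: if T = a ⊗ b ⊗ c then every fibre of T is a multiple of the corresponding factor, so read the factors off the fibres through the nonzero entry T[0,0,1] = -6.
The mode-1 fibre T[:,0,1] = [-6, 4] gives a = [3, -2] (primitive direction); the mode-2 fibre T[0,:,1] = [-6, 6] gives b = [1, -1]; then c[k] = T[0,0,k] / (a[0]·b[0]) = [0, -6] / 3 = [0, -2].
Expanding [3, -2] ⊗ [1, -1] ⊗ [0, -2] reproduces all 8 entries of T, so T = [3, -2] ⊗ [1, -1] ⊗ [0, -2] and rank(T) ≤ 1.
These bounds meet, so rank(T) = 1.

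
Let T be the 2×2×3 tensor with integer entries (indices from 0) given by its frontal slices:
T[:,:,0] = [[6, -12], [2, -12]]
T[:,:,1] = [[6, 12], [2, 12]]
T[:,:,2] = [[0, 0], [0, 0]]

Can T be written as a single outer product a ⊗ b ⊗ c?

No

The mode-2 unfolding of T (rows indexed by j, columns by (i,k) = (0,0), (0,1), (0,2), (1,0), (1,1), (1,2)) is [[6, 6, 0, 2, 2, 0], [-12, 12, 0, -12, 12, 0]].
There the 2×2 minor on rows j ∈ {0, 1}, columns (i,k) ∈ {(0,0), (0,1)} is det [[6, 6], [-12, 12]] = 144 ≠ 0, so this unfolding has rank ≥ 2; CP rank is at least every unfolding rank, so rank(T) ≥ 2.
In particular rank(T) ≥ 2 > 1, so T is not rank-1.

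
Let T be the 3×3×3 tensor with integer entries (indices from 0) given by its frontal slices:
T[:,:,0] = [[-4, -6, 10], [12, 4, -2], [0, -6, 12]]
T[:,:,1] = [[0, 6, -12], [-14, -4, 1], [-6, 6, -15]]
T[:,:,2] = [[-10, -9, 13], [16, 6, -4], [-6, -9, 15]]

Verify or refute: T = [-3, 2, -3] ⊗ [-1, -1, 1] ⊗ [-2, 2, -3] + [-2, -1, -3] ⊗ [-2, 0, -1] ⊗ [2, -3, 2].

Reconstruct entry (0,0,0) from the claimed factors: Σₗ aₗ[0]bₗ[0]cₗ[0] = (-3)·(-1)·(-2) + (-2)·(-2)·(2) = 2, but T[0,0,0] = -4. The claim is false.

No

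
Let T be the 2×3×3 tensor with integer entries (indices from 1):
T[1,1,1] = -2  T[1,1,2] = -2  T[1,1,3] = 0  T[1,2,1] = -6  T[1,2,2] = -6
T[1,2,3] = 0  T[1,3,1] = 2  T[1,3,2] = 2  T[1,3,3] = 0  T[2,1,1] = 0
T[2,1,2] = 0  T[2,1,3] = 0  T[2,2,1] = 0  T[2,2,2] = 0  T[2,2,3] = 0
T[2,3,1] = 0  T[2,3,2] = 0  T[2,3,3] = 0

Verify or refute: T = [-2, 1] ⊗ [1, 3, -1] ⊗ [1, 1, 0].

Reconstruct entry (2,1,1) from the claimed factors: Σₗ aₗ[2]bₗ[1]cₗ[1] = (1)·(1)·(1) = 1, but T[2,1,1] = 0. The claim is false.

No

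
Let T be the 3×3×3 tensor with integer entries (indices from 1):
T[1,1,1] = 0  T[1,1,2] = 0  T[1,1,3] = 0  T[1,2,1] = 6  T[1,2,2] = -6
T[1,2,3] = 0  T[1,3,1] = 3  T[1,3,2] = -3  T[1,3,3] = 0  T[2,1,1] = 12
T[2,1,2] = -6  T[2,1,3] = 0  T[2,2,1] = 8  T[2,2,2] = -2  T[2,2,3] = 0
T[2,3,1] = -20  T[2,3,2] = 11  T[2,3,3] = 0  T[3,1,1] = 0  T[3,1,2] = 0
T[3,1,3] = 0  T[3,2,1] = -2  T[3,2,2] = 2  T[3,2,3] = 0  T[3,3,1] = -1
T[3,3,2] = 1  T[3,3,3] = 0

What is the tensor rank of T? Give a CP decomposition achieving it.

rank(T) = 2

Lower bound: in the mode-2 unfolding of T (rows indexed by j, columns by (i,k)) the 2×2 minor on rows j ∈ {1, 2}, columns (i,k) ∈ {(1,1), (2,1)} is det [[0, 12], [6, 8]] = -72 ≠ 0, so that unfolding has rank ≥ 2 and hence rank(T) ≥ 2 (CP rank is at least every unfolding rank, though it can be larger).
Upper bound: with S_k = T[:,:,k], the two rank-1 terms a₁b₁ᵀ, a₂b₂ᵀ are the rank-1 members of the pencil x·S₁ + y·S₂.
The 2×2 minor of x·S₁ + y·S₂ on rows {1,2}, columns {1,2} is −72·x² + 108·xy − 36·y² = (-36)·(2·x − y)(x − y), vanishing at (x:y) = (1:2) and (1:1).
M₁ = S₁ + 2·S₂ = [[0, -6, -3], [0, 4, 2], [0, 2, 1]] = −[3, -2, -1][0, 2, 1]ᵀ and M₂ = S₁ + S₂ = [[0, 0, 0], [6, 6, -9], [0, 0, 0]] = 3·[0, 1, 0][2, 2, -3]ᵀ, so take a₁ = [3, -2, -1], b₁ = [0, 2, 1], a₂ = [0, 1, 0], b₂ = [2, 2, -3].
Each slice is an integer combination of E₁ = a₁b₁ᵀ and E₂ = a₂b₂ᵀ: S₁ = E₁ + 6·E₂, S₂ = −E₁ − 3·E₂, S₃ = 0; reading off coefficients, c₁ = [1, -1, 0] and c₂ = [6, -3, 0].
Hence T = [3, -2, -1] ⊗ [0, 2, 1] ⊗ [1, -1, 0] + [0, 1, 0] ⊗ [2, 2, -3] ⊗ [6, -3, 0], so rank(T) ≤ 2.
These bounds meet, so rank(T) = 2.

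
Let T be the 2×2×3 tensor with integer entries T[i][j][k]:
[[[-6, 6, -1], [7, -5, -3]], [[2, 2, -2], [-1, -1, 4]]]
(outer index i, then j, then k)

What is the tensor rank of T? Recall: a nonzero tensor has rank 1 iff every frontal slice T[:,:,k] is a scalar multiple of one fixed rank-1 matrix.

Lower bound: the mode-3 unfolding of T (rows indexed by k, columns by (i,j) = (0,0), (0,1), (1,0), (1,1)) is [[-6, 7, 2, -1], [6, -5, 2, -1], [-1, -3, -2, 4]].
There the 3×3 minor on rows k ∈ {0, 1, 2}, columns (i,j) ∈ {(0,0), (0,1), (1,0)} is det [[-6, 7, 2], [6, -5, 2], [-1, -3, -2]] = -72 ≠ 0, so this unfolding has rank ≥ 3; CP rank is at least every unfolding rank, so rank(T) ≥ 3. (Unfolding ranks only ever bound the CP rank from below — rank(T) can be strictly larger than all of them — so the matching upper bound has to come from an explicit 3-term decomposition.)
Upper bound: T is a sum of 3 rank-1 terms, T = [1, -2] ⊗ [1, 1] ⊗ [0, 0, -1] + [1, 0] ⊗ [1, -1] ⊗ [-8, 4, 4] + [1, 1] ⊗ [2, -1] ⊗ [1, 1, -2] (one valid choice — decompositions are not unique — normalised so each a, b is primitive with positive first nonzero entry; check it by expanding all entries), so rank(T) ≤ 3.
These bounds meet, so rank(T) = 3.

3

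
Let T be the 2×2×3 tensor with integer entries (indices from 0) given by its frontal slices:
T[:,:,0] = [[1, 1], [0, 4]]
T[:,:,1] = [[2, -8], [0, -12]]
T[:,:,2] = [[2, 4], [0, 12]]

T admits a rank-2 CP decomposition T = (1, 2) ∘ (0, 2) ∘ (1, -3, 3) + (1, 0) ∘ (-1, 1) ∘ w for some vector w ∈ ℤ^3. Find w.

w = (-1, -2, -2)

Subtract the known terms from T to get the rank-1 residual R = (1, 0) ∘ (-1, 1) ∘ w, so R[i,j,k] = a[i]·b[j]·w[k]. Pick indices with nonzero a[0]·b[0] = (1)·(-1) = -1. Only the fibre through (0,0,·) is needed: R[0,0,:] = T[0,0,:] − Σₗ aₗ[0]bₗ[0]cₗ = [1, 2, 2] − (1)·(0)·(1, -3, 3) = [1, 2, 2]. Then w[k] = R[0,0,k] / -1 for each k, giving w = [1, 2, 2] / -1 = (-1, -2, -2).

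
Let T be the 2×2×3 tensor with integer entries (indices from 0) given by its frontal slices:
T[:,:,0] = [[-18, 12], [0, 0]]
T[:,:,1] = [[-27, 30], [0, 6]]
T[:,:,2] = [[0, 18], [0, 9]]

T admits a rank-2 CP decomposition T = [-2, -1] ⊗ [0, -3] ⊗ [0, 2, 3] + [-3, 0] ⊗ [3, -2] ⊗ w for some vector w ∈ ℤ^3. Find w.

w = [2, 3, 0]

Subtract the known terms from T to get the rank-1 residual R = [-3, 0] ⊗ [3, -2] ⊗ w, so R[i,j,k] = a[i]·b[j]·w[k]. Pick indices with nonzero a[0]·b[0] = (-3)·(3) = -9. Only the fibre through (0,0,·) is needed: R[0,0,:] = T[0,0,:] − Σₗ aₗ[0]bₗ[0]cₗ = [-18, -27, 0] − (-2)·(0)·[0, 2, 3] = [-18, -27, 0]. Then w[k] = R[0,0,k] / -9 for each k, giving w = [-18, -27, 0] / -9 = [2, 3, 0].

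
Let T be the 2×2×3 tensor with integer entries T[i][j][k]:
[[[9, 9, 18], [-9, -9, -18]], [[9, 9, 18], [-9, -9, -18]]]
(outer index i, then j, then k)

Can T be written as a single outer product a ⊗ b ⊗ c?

Yes

If T = a ⊗ b ⊗ c then every fibre of T is a multiple of the corresponding factor, so read the factors off the fibres through the nonzero entry T[0,0,0] = 9.
The mode-1 fibre T[:,0,0] = [9, 9] gives a = (1, 1) (primitive direction); the mode-2 fibre T[0,:,0] = [9, -9] gives b = (1, -1); then c[k] = T[0,0,k] / (a[0]·b[0]) = [9, 9, 18] / 1 = (9, 9, 18).
Expanding (1, 1) ⊗ (1, -1) ⊗ (9, 9, 18) reproduces all 12 entries of T, so T = (1, 1) ⊗ (1, -1) ⊗ (9, 9, 18) and rank(T) ≤ 1.
Equivalently every frontal slice T[:,:,k] is c[k] times the rank-1 matrix (1, 1) ⊗ (1, -1). So T has rank 1 (it is nonzero).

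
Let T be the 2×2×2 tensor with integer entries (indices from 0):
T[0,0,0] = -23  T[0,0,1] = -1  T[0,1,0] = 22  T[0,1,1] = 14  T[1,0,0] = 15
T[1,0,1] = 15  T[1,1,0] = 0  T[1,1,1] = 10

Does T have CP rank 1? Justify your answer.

The mode-1 unfolding of T (rows indexed by i, columns by (j,k) = (0,0), (0,1), (1,0), (1,1)) is [[-23, -1, 22, 14], [15, 15, 0, 10]].
There the 2×2 minor on rows i ∈ {0, 1}, columns (j,k) ∈ {(0,0), (0,1)} is det [[-23, -1], [15, 15]] = -330 ≠ 0, so this unfolding has rank ≥ 2; CP rank is at least every unfolding rank, so rank(T) ≥ 2.
In particular rank(T) ≥ 2 > 1, so T is not rank-1.

No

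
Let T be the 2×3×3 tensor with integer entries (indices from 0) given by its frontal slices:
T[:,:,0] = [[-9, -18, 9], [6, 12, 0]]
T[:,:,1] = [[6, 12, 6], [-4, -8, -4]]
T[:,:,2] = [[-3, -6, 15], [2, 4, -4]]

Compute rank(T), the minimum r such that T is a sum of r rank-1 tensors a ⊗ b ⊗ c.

2

Lower bound: the mode-1 unfolding of T (rows indexed by i, columns by (j,k) = (0,0), (0,1), (0,2), (1,0), (1,1), (1,2), (2,0), (2,1), (2,2)) is [[-9, 6, -3, -18, 12, -6, 9, 6, 15], [6, -4, 2, 12, -8, 4, 0, -4, -4]].
There the 2×2 minor on rows i ∈ {0, 1}, columns (j,k) ∈ {(0,0), (2,0)} is det [[-9, 9], [6, 0]] = -54 ≠ 0, so this unfolding has rank ≥ 2; CP rank is at least every unfolding rank, so rank(T) ≥ 2. (This is only a lower bound: in general the CP rank may exceed every unfolding rank, so we still need to exhibit 2 rank-1 terms summing to T.)
Upper bound — finding two terms. Write S_k = T[:,:,k] for the frontal slices: S₀ = [[-9, -18, 9], [6, 12, 0]], S₁ = [[6, 12, 6], [-4, -8, -4]], S₂ = [[-3, -6, 15], [2, 4, -4]].
If T = a₁ ⊗ b₁ ⊗ c₁ + a₂ ⊗ b₂ ⊗ c₂ then each S_k = c₁[k]·a₁b₁ᵀ + c₂[k]·a₂b₂ᵀ. S₀ and S₁ are linearly independent, so a₁b₁ᵀ and a₂b₂ᵀ must span the same plane of matrices: they are the rank-1 matrices of the form x·S₀ + y·S₁.
The 2×2 minor of x·S₀ + y·S₁ on rows {0,1}, columns {0,2} is −54·x² + 36·xy = (-18)·(3·x − 2·y)(x), vanishing at (x:y) = (2:3) and (0:1).
M₁ = 2·S₀ + 3·S₁ = [[0, 0, 36], [0, 0, -12]] = 12·(3, -1)(0, 0, 1)ᵀ and M₂ = S₁ = [[6, 12, 6], [-4, -8, -4]] = 2·(3, -2)(1, 2, 1)ᵀ, so take a₁ = (3, -1), b₁ = (0, 0, 1), a₂ = (3, -2), b₂ = (1, 2, 1).
Each slice is an integer combination of E₁ = a₁b₁ᵀ and E₂ = a₂b₂ᵀ: S₀ = 6·E₁ − 3·E₂, S₁ = 2·E₂, S₂ = 6·E₁ − E₂; reading off coefficients, c₁ = (6, 0, 6) and c₂ = (-3, 2, -1).
Hence T = (3, -1) ⊗ (0, 0, 1) ⊗ (6, 0, 6) + (3, -2) ⊗ (1, 2, 1) ⊗ (-3, 2, -1), so rank(T) ≤ 2.
These bounds meet, so rank(T) = 2.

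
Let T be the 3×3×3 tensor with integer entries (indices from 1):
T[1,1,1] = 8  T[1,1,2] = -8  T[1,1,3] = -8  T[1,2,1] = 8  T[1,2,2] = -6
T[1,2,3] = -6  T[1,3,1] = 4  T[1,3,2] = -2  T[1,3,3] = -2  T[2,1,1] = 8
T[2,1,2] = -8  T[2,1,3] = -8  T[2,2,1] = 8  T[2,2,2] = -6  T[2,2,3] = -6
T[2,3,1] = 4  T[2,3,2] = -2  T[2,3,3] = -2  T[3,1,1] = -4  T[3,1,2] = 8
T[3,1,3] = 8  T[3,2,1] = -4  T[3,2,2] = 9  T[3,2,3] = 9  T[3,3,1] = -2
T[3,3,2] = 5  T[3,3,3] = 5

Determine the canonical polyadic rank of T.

2

Lower bound: the mode-3 unfolding of T (rows indexed by k, columns by (i,j) = (1,1), (1,2), (1,3), (2,1), (2,2), (2,3), (3,1), (3,2), (3,3)) is [[8, 8, 4, 8, 8, 4, -4, -4, -2], [-8, -6, -2, -8, -6, -2, 8, 9, 5], [-8, -6, -2, -8, -6, -2, 8, 9, 5]].
There the 2×2 minor on rows k ∈ {1, 2}, columns (i,j) ∈ {(1,1), (1,2)} is det [[8, 8], [-8, -6]] = 16 ≠ 0, so this unfolding has rank ≥ 2; CP rank is at least every unfolding rank, so rank(T) ≥ 2. (Flattening ranks never certify an upper bound on CP rank; for that we must actually write T with 2 rank-1 terms.)
Upper bound — finding two terms. Write S_k = T[:,:,k] for the frontal slices: S₁ = [[8, 8, 4], [8, 8, 4], [-4, -4, -2]], S₂ = [[-8, -6, -2], [-8, -6, -2], [8, 9, 5]], S₃ = [[-8, -6, -2], [-8, -6, -2], [8, 9, 5]].
If T = a₁ ⊗ b₁ ⊗ c₁ + a₂ ⊗ b₂ ⊗ c₂ then each S_k = c₁[k]·a₁b₁ᵀ + c₂[k]·a₂b₂ᵀ. S₁ and S₂ are linearly independent, so a₁b₁ᵀ and a₂b₂ᵀ must span the same plane of matrices: they are the rank-1 matrices of the form x·S₁ + y·S₂.
The 2×2 minor of x·S₁ + y·S₂ on rows {1,3}, columns {1,2} is 16·xy − 24·y² = 8·(2·x − 3·y)(y), vanishing at (x:y) = (3:2) and (1:0).
M₁ = 3·S₁ + 2·S₂ = [[8, 12, 8], [8, 12, 8], [4, 6, 4]] = 2·[2, 2, 1][2, 3, 2]ᵀ and M₂ = S₁ = [[8, 8, 4], [8, 8, 4], [-4, -4, -2]] = 2·[2, 2, -1][2, 2, 1]ᵀ, so take a₁ = [2, 2, 1], b₁ = [2, 3, 2], a₂ = [2, 2, -1], b₂ = [2, 2, 1].
Each slice is an integer combination of E₁ = a₁b₁ᵀ and E₂ = a₂b₂ᵀ: S₁ = 2·E₂, S₂ = E₁ − 3·E₂, S₃ = E₁ − 3·E₂; reading off coefficients, c₁ = [0, 1, 1] and c₂ = [2, -3, -3].
Hence T = [2, 2, 1] ⊗ [2, 3, 2] ⊗ [0, 1, 1] + [2, 2, -1] ⊗ [2, 2, 1] ⊗ [2, -3, -3], so rank(T) ≤ 2.
These bounds meet, so rank(T) = 2.
Check entry T[1,1,2] = -8: (2)·(2)·(1) + (2)·(2)·(-3) = -8.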